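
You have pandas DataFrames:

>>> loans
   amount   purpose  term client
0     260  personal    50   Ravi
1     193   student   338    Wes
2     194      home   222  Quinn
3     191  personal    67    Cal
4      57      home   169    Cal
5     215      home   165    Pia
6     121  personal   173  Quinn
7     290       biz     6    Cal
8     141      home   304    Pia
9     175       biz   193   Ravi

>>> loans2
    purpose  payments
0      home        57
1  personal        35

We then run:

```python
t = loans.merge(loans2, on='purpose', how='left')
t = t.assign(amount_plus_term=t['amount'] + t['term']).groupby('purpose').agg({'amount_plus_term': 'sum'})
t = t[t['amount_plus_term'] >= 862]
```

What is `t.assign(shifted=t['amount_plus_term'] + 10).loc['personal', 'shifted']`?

872

merge on 'purpose' (how='left') → 10 rows:
   amount   purpose  term client  payments
0     260  personal    50   Ravi      35.0
1     193   student   338    Wes       NaN
2     194      home   222  Quinn      57.0
3     191  personal    67    Cal      35.0
4      57      home   169    Cal      57.0
5     215      home   165    Pia      57.0
6     121  personal   173  Quinn      35.0
7     290       biz     6    Cal       NaN
8     141      home   304    Pia      57.0
9     175       biz   193   Ravi       NaN
add column amount_plus_term = t['amount'] + t['term']:
   amount   purpose  term client  payments  amount_plus_term
0     260  personal    50   Ravi      35.0               310
1     193   student   338    Wes       NaN               531
2     194      home   222  Quinn      57.0               416
3     191  personal    67    Cal      35.0               258
4      57      home   169    Cal      57.0               226
5     215      home   165    Pia      57.0               380
6     121  personal   173  Quinn      35.0               294
7     290       biz     6    Cal       NaN               296
8     141      home   304    Pia      57.0               445
9     175       biz   193   Ravi       NaN               368
group by purpose, sum of amount_plus_term:
          amount_plus_term
purpose                   
biz                    664
home                  1467
personal               862
student                531
filter rows where amount_plus_term >= 862:
          amount_plus_term
purpose                   
home                  1467
personal               862
add column shifted = t['amount_plus_term'] + 10:
          amount_plus_term  shifted
purpose                            
home                  1467     1477
personal               862      872
The value at row 'personal', column 'shifted' is 872.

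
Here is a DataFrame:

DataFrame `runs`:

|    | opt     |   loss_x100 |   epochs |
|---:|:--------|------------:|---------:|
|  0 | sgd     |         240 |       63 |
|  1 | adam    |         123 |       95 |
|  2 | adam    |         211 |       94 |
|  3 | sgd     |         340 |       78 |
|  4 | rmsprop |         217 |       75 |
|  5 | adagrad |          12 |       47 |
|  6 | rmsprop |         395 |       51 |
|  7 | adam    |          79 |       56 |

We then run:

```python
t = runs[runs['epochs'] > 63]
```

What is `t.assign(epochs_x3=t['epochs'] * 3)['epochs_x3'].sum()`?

1026

filter rows where epochs > 63:
       opt  loss_x100  epochs
1     adam        123      95
2     adam        211      94
3      sgd        340      78
4  rmsprop        217      75
add column epochs_x3 = t['epochs'] * 3:
       opt  loss_x100  epochs  epochs_x3
1     adam        123      95        285
2     adam        211      94        282
3      sgd        340      78        234
4  rmsprop        217      75        225
sum of column 'epochs_x3' → 1026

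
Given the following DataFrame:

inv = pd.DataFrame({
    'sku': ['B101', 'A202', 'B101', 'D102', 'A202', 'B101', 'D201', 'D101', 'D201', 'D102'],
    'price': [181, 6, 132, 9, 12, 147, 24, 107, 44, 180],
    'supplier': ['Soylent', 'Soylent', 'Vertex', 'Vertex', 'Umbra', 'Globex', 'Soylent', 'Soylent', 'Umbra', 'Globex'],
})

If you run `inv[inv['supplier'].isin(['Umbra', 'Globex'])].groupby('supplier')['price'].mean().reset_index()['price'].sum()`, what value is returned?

191.5

filter rows where supplier in ['Umbra', 'Globex']:
    sku  price supplier
4  A202     12    Umbra
5  B101    147   Globex
8  D201     44    Umbra
9  D102    180   Globex
group by supplier, mean of price:
supplier
Globex    163.5
Umbra      28.0
Name: price, dtype: float64
reset_index():
  supplier  price
0   Globex  163.5
1    Umbra   28.0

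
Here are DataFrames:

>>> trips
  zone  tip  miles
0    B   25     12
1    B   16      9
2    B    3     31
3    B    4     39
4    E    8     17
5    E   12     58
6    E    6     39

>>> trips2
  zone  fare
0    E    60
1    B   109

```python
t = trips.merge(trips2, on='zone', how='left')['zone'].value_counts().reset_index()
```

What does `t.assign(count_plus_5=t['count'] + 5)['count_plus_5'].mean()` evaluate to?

8.5

merge on 'zone' (how='left') → 7 rows:
  zone  tip  miles  fare
0    B   25     12   109
1    B   16      9   109
2    B    3     31   109
3    B    4     39   109
4    E    8     17    60
5    E   12     58    60
6    E    6     39    60
value_counts of zone:
zone
B    4
E    3
Name: count, dtype: int64
reset_index():
  zone  count
0    B      4
1    E      3
add column count_plus_5 = t['count'] + 5:
  zone  count  count_plus_5
0    B      4             9
1    E      3             8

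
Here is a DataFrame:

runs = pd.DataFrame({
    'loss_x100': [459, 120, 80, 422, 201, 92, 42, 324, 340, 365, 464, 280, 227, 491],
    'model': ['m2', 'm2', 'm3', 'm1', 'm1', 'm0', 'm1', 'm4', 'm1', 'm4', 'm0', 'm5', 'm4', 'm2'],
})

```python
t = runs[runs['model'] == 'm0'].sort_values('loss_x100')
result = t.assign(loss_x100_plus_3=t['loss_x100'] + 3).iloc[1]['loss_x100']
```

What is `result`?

464

filter rows where model == 'm0':
    loss_x100 model
5          92    m0
10        464    m0
sort by loss_x100:
    loss_x100 model
5          92    m0
10        464    m0
add column loss_x100_plus_3 = t['loss_x100'] + 3:
    loss_x100 model  loss_x100_plus_3
5          92    m0                95
10        464    m0               467
value at position 1, column 'loss_x100' → 464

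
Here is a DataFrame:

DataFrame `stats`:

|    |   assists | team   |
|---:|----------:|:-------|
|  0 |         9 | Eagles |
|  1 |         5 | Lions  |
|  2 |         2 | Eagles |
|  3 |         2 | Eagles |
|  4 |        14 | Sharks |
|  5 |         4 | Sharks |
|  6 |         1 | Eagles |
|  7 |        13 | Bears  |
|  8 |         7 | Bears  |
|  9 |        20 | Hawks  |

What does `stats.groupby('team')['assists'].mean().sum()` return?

group by team, mean of assists:
team
Bears     10.0
Eagles     3.5
Hawks     20.0
Lions      5.0
Sharks     9.0
Name: assists, dtype: float64
The sum of the resulting series is 47.5.

47.5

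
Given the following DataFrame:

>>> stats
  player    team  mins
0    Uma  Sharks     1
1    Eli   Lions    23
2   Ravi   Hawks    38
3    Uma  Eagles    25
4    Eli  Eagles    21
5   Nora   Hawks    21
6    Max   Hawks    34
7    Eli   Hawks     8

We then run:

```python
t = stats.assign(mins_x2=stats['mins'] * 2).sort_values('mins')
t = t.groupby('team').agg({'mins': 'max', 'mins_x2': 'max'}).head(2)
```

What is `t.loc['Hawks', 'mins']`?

38

add column mins_x2 = stats['mins'] * 2:
  player    team  mins  mins_x2
0    Uma  Sharks     1        2
1    Eli   Lions    23       46
2   Ravi   Hawks    38       76
3    Uma  Eagles    25       50
4    Eli  Eagles    21       42
5   Nora   Hawks    21       42
6    Max   Hawks    34       68
7    Eli   Hawks     8       16
sort by mins:
  player    team  mins  mins_x2
0    Uma  Sharks     1        2
7    Eli   Hawks     8       16
4    Eli  Eagles    21       42
5   Nora   Hawks    21       42
1    Eli   Lions    23       46
3    Uma  Eagles    25       50
6    Max   Hawks    34       68
2   Ravi   Hawks    38       76
group by team: max(mins), max(mins_x2):
        mins  mins_x2
team                 
Eagles    25       50
Hawks     38       76
Lions     23       46
Sharks     1        2
take first 2 rows:
        mins  mins_x2
team                 
Eagles    25       50
Hawks     38       76
Then the value at row 'Hawks', column 'mins': 38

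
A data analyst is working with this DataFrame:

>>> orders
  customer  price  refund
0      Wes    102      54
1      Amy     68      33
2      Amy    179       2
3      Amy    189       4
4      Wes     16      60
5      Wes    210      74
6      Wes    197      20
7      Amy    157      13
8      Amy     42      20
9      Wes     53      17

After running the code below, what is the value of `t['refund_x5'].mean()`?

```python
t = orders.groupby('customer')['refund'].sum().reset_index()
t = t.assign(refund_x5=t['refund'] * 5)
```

742.5

group by customer, sum of refund:
customer
Amy     72
Wes    225
Name: refund, dtype: int64
reset_index():
  customer  refund
0      Amy      72
1      Wes     225
add column refund_x5 = t['refund'] * 5:
  customer  refund  refund_x5
0      Amy      72        360
1      Wes     225       1125
mean of column 'refund_x5' → 742.5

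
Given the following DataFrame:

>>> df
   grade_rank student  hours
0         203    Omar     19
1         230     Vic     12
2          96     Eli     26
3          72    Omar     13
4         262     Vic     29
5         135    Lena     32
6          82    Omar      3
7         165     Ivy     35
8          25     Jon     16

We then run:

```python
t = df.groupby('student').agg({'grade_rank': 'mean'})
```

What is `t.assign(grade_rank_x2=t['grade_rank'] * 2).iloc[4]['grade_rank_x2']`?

238.0

group by student, mean of grade_rank:
         grade_rank
student            
Eli            96.0
Ivy           165.0
Jon            25.0
Lena          135.0
Omar          119.0
Vic           246.0
add column grade_rank_x2 = t['grade_rank'] * 2:
         grade_rank  grade_rank_x2
student                           
Eli            96.0          192.0
Ivy           165.0          330.0
Jon            25.0           50.0
Lena          135.0          270.0
Omar          119.0          238.0
Vic           246.0          492.0
The value at position 4, column 'grade_rank_x2' is 238.0.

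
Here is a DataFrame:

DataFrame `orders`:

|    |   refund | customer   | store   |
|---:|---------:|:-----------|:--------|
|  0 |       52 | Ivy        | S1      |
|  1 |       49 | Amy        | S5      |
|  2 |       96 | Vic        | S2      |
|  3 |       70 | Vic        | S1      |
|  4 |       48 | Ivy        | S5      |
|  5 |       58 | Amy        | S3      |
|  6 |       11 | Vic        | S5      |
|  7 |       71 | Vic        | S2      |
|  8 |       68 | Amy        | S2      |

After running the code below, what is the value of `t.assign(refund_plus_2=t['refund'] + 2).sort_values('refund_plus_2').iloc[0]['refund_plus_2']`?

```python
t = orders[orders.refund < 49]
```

filter rows where refund < 49:
   refund customer store
4      48      Ivy    S5
6      11      Vic    S5
add column refund_plus_2 = t['refund'] + 2:
   refund customer store  refund_plus_2
4      48      Ivy    S5             50
6      11      Vic    S5             13
sort by refund_plus_2:
   refund customer store  refund_plus_2
6      11      Vic    S5             13
4      48      Ivy    S5             50
So iloc[0]['refund_plus_2'] = 13.

13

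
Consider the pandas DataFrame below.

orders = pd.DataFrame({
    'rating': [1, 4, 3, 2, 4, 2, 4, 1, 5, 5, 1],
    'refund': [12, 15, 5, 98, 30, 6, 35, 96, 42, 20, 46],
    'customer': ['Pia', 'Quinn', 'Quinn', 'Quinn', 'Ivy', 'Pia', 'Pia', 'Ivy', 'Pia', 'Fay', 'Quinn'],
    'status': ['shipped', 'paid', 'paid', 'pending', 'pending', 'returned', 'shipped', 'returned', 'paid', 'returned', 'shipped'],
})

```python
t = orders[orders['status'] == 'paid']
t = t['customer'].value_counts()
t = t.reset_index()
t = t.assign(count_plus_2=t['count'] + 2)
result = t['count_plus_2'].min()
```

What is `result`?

3

filter rows where status == 'paid':
   rating  refund customer status
1       4      15    Quinn   paid
2       3       5    Quinn   paid
8       5      42      Pia   paid
value_counts of customer:
customer
Quinn    2
Pia      1
Name: count, dtype: int64
reset_index():
  customer  count
0    Quinn      2
1      Pia      1
add column count_plus_2 = t['count'] + 2:
  customer  count  count_plus_2
0    Quinn      2             4
1      Pia      1             3
Hence 3.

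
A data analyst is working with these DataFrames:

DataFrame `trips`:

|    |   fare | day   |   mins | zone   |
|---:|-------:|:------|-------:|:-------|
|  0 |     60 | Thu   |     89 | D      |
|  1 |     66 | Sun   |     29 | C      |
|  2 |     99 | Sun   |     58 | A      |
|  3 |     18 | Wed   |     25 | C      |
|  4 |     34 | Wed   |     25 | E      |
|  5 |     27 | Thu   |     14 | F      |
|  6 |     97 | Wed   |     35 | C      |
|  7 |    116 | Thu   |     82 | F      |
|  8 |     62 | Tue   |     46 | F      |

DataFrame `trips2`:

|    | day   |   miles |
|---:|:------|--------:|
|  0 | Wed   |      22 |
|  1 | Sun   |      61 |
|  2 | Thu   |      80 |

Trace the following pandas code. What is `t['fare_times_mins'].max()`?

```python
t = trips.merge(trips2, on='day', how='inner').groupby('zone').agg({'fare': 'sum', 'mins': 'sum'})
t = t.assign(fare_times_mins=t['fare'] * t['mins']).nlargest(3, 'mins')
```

16109

merge on 'day' (how='inner') → 8 rows:
   fare  day  mins zone  miles
0    60  Thu    89    D     80
1    66  Sun    29    C     61
2    99  Sun    58    A     61
3    18  Wed    25    C     22
4    34  Wed    25    E     22
5    27  Thu    14    F     80
6    97  Wed    35    C     22
7   116  Thu    82    F     80
group by zone: sum(fare), sum(mins):
      fare  mins
zone            
A       99    58
C      181    89
D       60    89
E       34    25
F      143    96
add column fare_times_mins = t['fare'] * t['mins']:
      fare  mins  fare_times_mins
zone                             
A       99    58             5742
C      181    89            16109
D       60    89             5340
E       34    25              850
F      143    96            13728
take 3 rows with largest mins:
      fare  mins  fare_times_mins
zone                             
F      143    96            13728
C      181    89            16109
D       60    89             5340
Hence 16109.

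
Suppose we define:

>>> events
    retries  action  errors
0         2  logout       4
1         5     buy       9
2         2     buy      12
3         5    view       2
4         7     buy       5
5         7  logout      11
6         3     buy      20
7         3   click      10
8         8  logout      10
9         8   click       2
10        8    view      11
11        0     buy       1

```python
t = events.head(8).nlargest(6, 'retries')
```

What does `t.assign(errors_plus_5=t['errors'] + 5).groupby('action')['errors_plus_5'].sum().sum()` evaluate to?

87

take first 8 rows:
   retries  action  errors
0        2  logout       4
1        5     buy       9
2        2     buy      12
3        5    view       2
4        7     buy       5
5        7  logout      11
6        3     buy      20
7        3   click      10
take 6 rows with largest retries:
   retries  action  errors
4        7     buy       5
5        7  logout      11
1        5     buy       9
3        5    view       2
6        3     buy      20
7        3   click      10
add column errors_plus_5 = t['errors'] + 5:
   retries  action  errors  errors_plus_5
4        7     buy       5             10
5        7  logout      11             16
1        5     buy       9             14
3        5    view       2              7
6        3     buy      20             25
7        3   click      10             15
group by action, sum of errors_plus_5:
action
buy       49
click     15
logout    16
view       7
Name: errors_plus_5, dtype: int64
Hence 87.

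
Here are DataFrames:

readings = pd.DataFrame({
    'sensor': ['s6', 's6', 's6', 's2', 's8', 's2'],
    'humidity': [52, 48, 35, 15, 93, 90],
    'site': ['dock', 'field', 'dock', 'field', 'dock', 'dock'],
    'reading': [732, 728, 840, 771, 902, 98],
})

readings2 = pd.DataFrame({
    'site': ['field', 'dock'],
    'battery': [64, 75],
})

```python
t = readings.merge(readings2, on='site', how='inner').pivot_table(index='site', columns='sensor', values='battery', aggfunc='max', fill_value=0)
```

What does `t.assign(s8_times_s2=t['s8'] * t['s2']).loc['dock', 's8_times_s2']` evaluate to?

merge on 'site' (how='inner') → 6 rows:
  sensor  humidity   site  reading  battery
0     s6        52   dock      732       75
1     s6        48  field      728       64
2     s6        35   dock      840       75
3     s2        15  field      771       64
4     s8        93   dock      902       75
5     s2        90   dock       98       75
pivot: rows=site, cols=sensor, max(battery):
sensor  s2  s6  s8
site              
dock    75  75  75
field   64  64   0
add column s8_times_s2 = t['s8'] * t['s2']:
sensor  s2  s6  s8  s8_times_s2
site                           
dock    75  75  75         5625
field   64  64   0            0
Reading off the value at row 'dock', column 's8_times_s2', we get 5625.

5625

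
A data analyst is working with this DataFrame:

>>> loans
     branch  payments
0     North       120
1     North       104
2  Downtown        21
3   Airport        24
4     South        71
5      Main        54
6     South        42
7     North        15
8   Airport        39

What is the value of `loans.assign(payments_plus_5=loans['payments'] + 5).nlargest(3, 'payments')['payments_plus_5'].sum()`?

add column payments_plus_5 = loans['payments'] + 5:
     branch  payments  payments_plus_5
0     North       120              125
1     North       104              109
2  Downtown        21               26
3   Airport        24               29
4     South        71               76
5      Main        54               59
6     South        42               47
7     North        15               20
8   Airport        39               44
take 3 rows with largest payments:
  branch  payments  payments_plus_5
0  North       120              125
1  North       104              109
4  South        71               76

310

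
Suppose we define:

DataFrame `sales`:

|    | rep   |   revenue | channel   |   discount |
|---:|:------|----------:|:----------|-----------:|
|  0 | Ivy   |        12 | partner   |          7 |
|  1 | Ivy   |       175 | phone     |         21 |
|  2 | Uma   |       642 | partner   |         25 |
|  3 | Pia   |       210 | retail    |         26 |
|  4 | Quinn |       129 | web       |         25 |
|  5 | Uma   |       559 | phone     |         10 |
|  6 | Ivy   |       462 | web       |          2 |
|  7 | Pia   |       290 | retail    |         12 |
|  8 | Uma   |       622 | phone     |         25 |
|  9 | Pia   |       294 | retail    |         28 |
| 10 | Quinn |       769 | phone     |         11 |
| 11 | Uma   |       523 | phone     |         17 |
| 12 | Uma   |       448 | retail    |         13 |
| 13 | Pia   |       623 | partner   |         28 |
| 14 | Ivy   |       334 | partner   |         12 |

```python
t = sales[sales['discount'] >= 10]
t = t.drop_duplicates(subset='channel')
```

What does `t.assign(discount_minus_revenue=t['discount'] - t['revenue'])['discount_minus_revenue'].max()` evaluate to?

filter rows where discount >= 10:
      rep  revenue  channel  discount
1     Ivy      175    phone        21
2     Uma      642  partner        25
3     Pia      210   retail        26
4   Quinn      129      web        25
5     Uma      559    phone        10
7     Pia      290   retail        12
8     Uma      622    phone        25
9     Pia      294   retail        28
10  Quinn      769    phone        11
11    Uma      523    phone        17
12    Uma      448   retail        13
13    Pia      623  partner        28
14    Ivy      334  partner        12
drop duplicate channel (keep=first):
     rep  revenue  channel  discount
1    Ivy      175    phone        21
2    Uma      642  partner        25
3    Pia      210   retail        26
4  Quinn      129      web        25
add column discount_minus_revenue = t['discount'] - t['revenue']:
     rep  revenue  channel  discount  discount_minus_revenue
1    Ivy      175    phone        21                    -154
2    Uma      642  partner        25                    -617
3    Pia      210   retail        26                    -184
4  Quinn      129      web        25                    -104
Taking the max of column 'discount_minus_revenue' gives -104.

-104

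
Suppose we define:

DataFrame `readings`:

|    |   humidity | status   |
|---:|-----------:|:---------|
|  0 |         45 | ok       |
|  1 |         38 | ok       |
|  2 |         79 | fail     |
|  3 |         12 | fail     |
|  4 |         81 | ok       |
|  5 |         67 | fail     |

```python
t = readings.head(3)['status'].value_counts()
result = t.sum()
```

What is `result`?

take first 3 rows:
   humidity status
0        45     ok
1        38     ok
2        79   fail
value_counts of status:
status
ok      2
fail    1
Name: count, dtype: int64

3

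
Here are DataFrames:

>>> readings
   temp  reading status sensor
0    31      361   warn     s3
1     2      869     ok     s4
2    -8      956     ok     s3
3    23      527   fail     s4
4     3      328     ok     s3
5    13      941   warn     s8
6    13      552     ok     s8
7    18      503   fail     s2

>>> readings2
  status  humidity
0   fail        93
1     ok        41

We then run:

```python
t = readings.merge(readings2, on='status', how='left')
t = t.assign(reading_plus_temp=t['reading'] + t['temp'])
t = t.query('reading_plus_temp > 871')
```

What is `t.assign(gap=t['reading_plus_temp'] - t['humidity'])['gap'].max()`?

907.0

merge on 'status' (how='left') → 8 rows:
   temp  reading status sensor  humidity
0    31      361   warn     s3       NaN
1     2      869     ok     s4      41.0
2    -8      956     ok     s3      41.0
3    23      527   fail     s4      93.0
4     3      328     ok     s3      41.0
5    13      941   warn     s8       NaN
6    13      552     ok     s8      41.0
7    18      503   fail     s2      93.0
add column reading_plus_temp = t['reading'] + t['temp']:
   temp  reading status sensor  humidity  reading_plus_temp
0    31      361   warn     s3       NaN                392
1     2      869     ok     s4      41.0                871
2    -8      956     ok     s3      41.0                948
3    23      527   fail     s4      93.0                550
4     3      328     ok     s3      41.0                331
5    13      941   warn     s8       NaN                954
6    13      552     ok     s8      41.0                565
7    18      503   fail     s2      93.0                521
filter rows where reading_plus_temp > 871:
   temp  reading status sensor  humidity  reading_plus_temp
2    -8      956     ok     s3      41.0                948
5    13      941   warn     s8       NaN                954
add column gap = t['reading_plus_temp'] - t['humidity']:
   temp  reading status sensor  humidity  reading_plus_temp    gap
2    -8      956     ok     s3      41.0                948  907.0
5    13      941   warn     s8       NaN                954    NaN
max of column 'gap' → 907.0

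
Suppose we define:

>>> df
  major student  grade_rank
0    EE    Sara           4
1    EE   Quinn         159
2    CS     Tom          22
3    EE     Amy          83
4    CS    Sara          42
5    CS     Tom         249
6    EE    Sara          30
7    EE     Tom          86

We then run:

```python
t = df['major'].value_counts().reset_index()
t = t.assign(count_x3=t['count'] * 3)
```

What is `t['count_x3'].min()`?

9

value_counts of major:
major
EE    5
CS    3
Name: count, dtype: int64
reset_index():
  major  count
0    EE      5
1    CS      3
add column count_x3 = t['count'] * 3:
  major  count  count_x3
0    EE      5        15
1    CS      3         9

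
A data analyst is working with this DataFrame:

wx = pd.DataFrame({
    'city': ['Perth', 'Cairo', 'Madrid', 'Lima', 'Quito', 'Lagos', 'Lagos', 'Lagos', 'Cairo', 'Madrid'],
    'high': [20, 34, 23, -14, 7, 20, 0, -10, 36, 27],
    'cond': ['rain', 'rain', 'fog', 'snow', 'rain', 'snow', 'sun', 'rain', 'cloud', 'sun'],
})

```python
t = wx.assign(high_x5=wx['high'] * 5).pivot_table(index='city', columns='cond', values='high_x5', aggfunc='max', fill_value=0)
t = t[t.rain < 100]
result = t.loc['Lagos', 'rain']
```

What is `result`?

add column high_x5 = wx['high'] * 5:
     city  high   cond  high_x5
0   Perth    20   rain      100
1   Cairo    34   rain      170
2  Madrid    23    fog      115
3    Lima   -14   snow      -70
4   Quito     7   rain       35
5   Lagos    20   snow      100
6   Lagos     0    sun        0
7   Lagos   -10   rain      -50
8   Cairo    36  cloud      180
9  Madrid    27    sun      135
pivot: rows=city, cols=cond, max(high_x5):
cond    cloud  fog  rain  snow  sun
city                               
Cairo     180    0   170     0    0
Lagos       0    0   -50   100    0
Lima        0    0     0   -70    0
Madrid      0  115     0     0  135
Perth       0    0   100     0    0
Quito       0    0    35     0    0
filter rows where rain < 100:
cond    cloud  fog  rain  snow  sun
city                               
Lagos       0    0   -50   100    0
Lima        0    0     0   -70    0
Madrid      0  115     0     0  135
Quito       0    0    35     0    0

-50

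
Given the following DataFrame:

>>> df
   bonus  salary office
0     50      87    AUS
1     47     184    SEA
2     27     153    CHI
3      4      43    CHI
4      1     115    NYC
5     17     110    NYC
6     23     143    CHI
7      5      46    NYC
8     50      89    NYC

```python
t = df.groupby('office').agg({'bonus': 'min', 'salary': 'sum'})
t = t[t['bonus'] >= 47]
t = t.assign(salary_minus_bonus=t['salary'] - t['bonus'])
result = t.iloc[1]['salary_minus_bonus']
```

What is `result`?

group by office: min(bonus), sum(salary):
        bonus  salary
office               
AUS        50      87
CHI         4     339
NYC         1     360
SEA        47     184
filter rows where bonus >= 47:
        bonus  salary
office               
AUS        50      87
SEA        47     184
add column salary_minus_bonus = t['salary'] - t['bonus']:
        bonus  salary  salary_minus_bonus
office                                   
AUS        50      87                  37
SEA        47     184                 137
Finally, value at position 1, column 'salary_minus_bonus' = 137.

137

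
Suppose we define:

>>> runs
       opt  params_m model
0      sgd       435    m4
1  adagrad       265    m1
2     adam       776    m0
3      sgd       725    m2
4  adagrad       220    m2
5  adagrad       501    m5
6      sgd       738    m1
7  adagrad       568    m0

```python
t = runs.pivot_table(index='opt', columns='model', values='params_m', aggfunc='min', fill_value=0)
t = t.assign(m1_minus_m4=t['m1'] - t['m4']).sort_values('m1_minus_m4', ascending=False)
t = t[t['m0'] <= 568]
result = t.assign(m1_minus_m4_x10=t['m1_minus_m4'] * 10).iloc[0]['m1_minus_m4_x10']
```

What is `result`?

3030

pivot: rows=opt, cols=model, min(params_m):
model     m0   m1   m2   m4   m5
opt                             
adagrad  568  265  220    0  501
adam     776    0    0    0    0
sgd        0  738  725  435    0
add column m1_minus_m4 = t['m1'] - t['m4']:
model     m0   m1   m2   m4   m5  m1_minus_m4
opt                                          
adagrad  568  265  220    0  501          265
adam     776    0    0    0    0            0
sgd        0  738  725  435    0          303
sort by m1_minus_m4 descending:
model     m0   m1   m2   m4   m5  m1_minus_m4
opt                                          
sgd        0  738  725  435    0          303
adagrad  568  265  220    0  501          265
adam     776    0    0    0    0            0
filter rows where m0 <= 568:
model     m0   m1   m2   m4   m5  m1_minus_m4
opt                                          
sgd        0  738  725  435    0          303
adagrad  568  265  220    0  501          265
add column m1_minus_m4_x10 = t['m1_minus_m4'] * 10:
model     m0   m1   m2   m4   m5  m1_minus_m4  m1_minus_m4_x10
opt                                                           
sgd        0  738  725  435    0          303             3030
adagrad  568  265  220    0  501          265             2650
So iloc[0]['m1_minus_m4_x10'] = 3030.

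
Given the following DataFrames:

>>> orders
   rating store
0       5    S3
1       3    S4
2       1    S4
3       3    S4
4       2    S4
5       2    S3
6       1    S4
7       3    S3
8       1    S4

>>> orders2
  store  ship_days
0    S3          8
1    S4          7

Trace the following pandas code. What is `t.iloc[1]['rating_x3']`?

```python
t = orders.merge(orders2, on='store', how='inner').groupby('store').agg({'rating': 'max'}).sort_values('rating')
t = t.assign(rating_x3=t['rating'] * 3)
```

merge on 'store' (how='inner') → 9 rows:
   rating store  ship_days
0       5    S3          8
1       3    S4          7
2       1    S4          7
3       3    S4          7
4       2    S4          7
5       2    S3          8
6       1    S4          7
7       3    S3          8
8       1    S4          7
group by store, max of rating:
       rating
store        
S3          5
S4          3
sort by rating:
       rating
store        
S4          3
S3          5
add column rating_x3 = t['rating'] * 3:
       rating  rating_x3
store                   
S4          3          9
S3          5         15
Hence 15.

15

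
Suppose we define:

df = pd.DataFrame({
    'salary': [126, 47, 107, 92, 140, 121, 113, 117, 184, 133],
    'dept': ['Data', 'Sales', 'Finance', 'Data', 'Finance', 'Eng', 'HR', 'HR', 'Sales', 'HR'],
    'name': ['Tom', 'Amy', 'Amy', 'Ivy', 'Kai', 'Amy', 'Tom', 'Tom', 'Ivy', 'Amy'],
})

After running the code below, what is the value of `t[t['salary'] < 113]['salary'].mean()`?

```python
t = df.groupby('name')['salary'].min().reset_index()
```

69.5

group by name, min of salary:
name
Amy     47
Ivy     92
Kai    140
Tom    113
Name: salary, dtype: int64
reset_index():
  name  salary
0  Amy      47
1  Ivy      92
2  Kai     140
3  Tom     113
filter rows where salary < 113:
  name  salary
0  Amy      47
1  Ivy      92
Then the mean of column 'salary': 69.5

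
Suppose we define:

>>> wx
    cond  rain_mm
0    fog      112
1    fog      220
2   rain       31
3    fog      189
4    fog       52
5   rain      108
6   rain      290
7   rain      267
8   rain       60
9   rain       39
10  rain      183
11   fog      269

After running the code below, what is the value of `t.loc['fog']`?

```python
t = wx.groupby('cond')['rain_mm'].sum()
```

group by cond, sum of rain_mm:
cond
fog     842
rain    978
Name: rain_mm, dtype: int64
Finally, value at index 'fog' = 842.

842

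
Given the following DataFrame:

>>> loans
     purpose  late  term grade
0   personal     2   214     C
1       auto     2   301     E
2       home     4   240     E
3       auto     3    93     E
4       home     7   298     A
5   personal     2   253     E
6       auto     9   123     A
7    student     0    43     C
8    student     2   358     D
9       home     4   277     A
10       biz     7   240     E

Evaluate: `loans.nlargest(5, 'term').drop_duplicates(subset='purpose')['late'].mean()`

3.25

take 5 rows with largest term:
    purpose  late  term grade
8   student     2   358     D
1      auto     2   301     E
4      home     7   298     A
9      home     4   277     A
5  personal     2   253     E
drop duplicate purpose (keep=first):
    purpose  late  term grade
8   student     2   358     D
1      auto     2   301     E
4      home     7   298     A
5  personal     2   253     E
So mean() = 3.25.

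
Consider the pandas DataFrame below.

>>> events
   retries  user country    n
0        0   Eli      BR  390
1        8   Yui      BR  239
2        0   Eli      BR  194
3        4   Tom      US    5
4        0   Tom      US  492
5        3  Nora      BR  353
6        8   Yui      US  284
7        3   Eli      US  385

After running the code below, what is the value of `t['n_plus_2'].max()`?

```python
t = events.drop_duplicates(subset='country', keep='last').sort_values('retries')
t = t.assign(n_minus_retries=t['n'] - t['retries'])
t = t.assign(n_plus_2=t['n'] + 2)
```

387

drop duplicate country (keep=last):
   retries  user country    n
5        3  Nora      BR  353
7        3   Eli      US  385
sort by retries:
   retries  user country    n
5        3  Nora      BR  353
7        3   Eli      US  385
add column n_minus_retries = t['n'] - t['retries']:
   retries  user country    n  n_minus_retries
5        3  Nora      BR  353              350
7        3   Eli      US  385              382
add column n_plus_2 = t['n'] + 2:
   retries  user country    n  n_minus_retries  n_plus_2
5        3  Nora      BR  353              350       355
7        3   Eli      US  385              382       387
So max() = 387.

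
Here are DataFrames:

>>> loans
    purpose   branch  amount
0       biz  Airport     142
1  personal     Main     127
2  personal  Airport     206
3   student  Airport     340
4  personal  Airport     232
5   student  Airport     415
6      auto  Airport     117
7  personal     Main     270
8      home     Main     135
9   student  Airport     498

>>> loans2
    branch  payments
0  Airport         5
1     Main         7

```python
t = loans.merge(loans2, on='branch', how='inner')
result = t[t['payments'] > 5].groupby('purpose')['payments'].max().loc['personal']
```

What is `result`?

7

merge on 'branch' (how='inner') → 10 rows:
    purpose   branch  amount  payments
0       biz  Airport     142         5
1  personal     Main     127         7
2  personal  Airport     206         5
3   student  Airport     340         5
4  personal  Airport     232         5
5   student  Airport     415         5
6      auto  Airport     117         5
7  personal     Main     270         7
8      home     Main     135         7
9   student  Airport     498         5
filter rows where payments > 5:
    purpose branch  amount  payments
1  personal   Main     127         7
7  personal   Main     270         7
8      home   Main     135         7
group by purpose, max of payments:
purpose
home        7
personal    7
Name: payments, dtype: int64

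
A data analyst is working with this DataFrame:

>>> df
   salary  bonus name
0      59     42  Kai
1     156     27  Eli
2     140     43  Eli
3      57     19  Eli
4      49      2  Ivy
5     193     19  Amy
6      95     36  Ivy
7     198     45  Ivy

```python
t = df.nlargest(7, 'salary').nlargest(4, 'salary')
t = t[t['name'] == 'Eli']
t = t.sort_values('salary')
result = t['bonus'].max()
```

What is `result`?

43

take 7 rows with largest salary:
   salary  bonus name
7     198     45  Ivy
5     193     19  Amy
1     156     27  Eli
2     140     43  Eli
6      95     36  Ivy
0      59     42  Kai
3      57     19  Eli
take 4 rows with largest salary:
   salary  bonus name
7     198     45  Ivy
5     193     19  Amy
1     156     27  Eli
2     140     43  Eli
filter rows where name == 'Eli':
   salary  bonus name
1     156     27  Eli
2     140     43  Eli
sort by salary:
   salary  bonus name
2     140     43  Eli
1     156     27  Eli
Hence 43.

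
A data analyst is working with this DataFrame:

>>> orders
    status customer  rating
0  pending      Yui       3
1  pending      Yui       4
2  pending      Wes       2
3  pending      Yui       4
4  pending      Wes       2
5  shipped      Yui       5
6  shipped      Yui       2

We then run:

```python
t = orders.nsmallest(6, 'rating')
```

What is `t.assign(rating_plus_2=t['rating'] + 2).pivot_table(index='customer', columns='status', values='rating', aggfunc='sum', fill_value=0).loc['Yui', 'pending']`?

11

take 6 rows with smallest rating:
    status customer  rating
2  pending      Wes       2
4  pending      Wes       2
6  shipped      Yui       2
0  pending      Yui       3
1  pending      Yui       4
3  pending      Yui       4
add column rating_plus_2 = t['rating'] + 2:
    status customer  rating  rating_plus_2
2  pending      Wes       2              4
4  pending      Wes       2              4
6  shipped      Yui       2              4
0  pending      Yui       3              5
1  pending      Yui       4              6
3  pending      Yui       4              6
pivot: rows=customer, cols=status, sum(rating):
status    pending  shipped
customer                  
Wes             4        0
Yui            11        2
Then the value at row 'Yui', column 'pending': 11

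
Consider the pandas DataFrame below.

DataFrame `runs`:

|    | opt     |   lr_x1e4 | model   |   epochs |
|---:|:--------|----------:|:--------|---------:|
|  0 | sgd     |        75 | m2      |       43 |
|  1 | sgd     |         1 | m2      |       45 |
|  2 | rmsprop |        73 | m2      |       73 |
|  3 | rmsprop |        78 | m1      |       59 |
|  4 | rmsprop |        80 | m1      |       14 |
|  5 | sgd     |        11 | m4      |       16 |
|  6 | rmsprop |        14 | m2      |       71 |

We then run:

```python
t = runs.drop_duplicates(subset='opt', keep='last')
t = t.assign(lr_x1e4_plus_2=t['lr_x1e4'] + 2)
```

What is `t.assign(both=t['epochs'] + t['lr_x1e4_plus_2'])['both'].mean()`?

58.0

drop duplicate opt (keep=last):
       opt  lr_x1e4 model  epochs
5      sgd       11    m4      16
6  rmsprop       14    m2      71
add column lr_x1e4_plus_2 = t['lr_x1e4'] + 2:
       opt  lr_x1e4 model  epochs  lr_x1e4_plus_2
5      sgd       11    m4      16              13
6  rmsprop       14    m2      71              16
add column both = t['epochs'] + t['lr_x1e4_plus_2']:
       opt  lr_x1e4 model  epochs  lr_x1e4_plus_2  both
5      sgd       11    m4      16              13    29
6  rmsprop       14    m2      71              16    87
Reading off the mean of column 'both', we get 58.0.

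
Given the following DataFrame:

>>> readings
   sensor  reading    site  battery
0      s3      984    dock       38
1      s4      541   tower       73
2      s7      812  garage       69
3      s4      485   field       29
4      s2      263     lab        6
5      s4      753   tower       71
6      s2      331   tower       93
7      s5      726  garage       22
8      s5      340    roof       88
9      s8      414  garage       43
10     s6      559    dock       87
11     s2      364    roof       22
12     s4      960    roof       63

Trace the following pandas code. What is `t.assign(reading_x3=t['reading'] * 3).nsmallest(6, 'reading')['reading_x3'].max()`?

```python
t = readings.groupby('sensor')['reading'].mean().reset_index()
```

group by sensor, mean of reading:
sensor
s2    319.333333
s3    984.000000
s4    684.750000
s5    533.000000
s6    559.000000
s7    812.000000
s8    414.000000
Name: reading, dtype: float64
reset_index():
  sensor     reading
0     s2  319.333333
1     s3  984.000000
2     s4  684.750000
3     s5  533.000000
4     s6  559.000000
5     s7  812.000000
6     s8  414.000000
add column reading_x3 = t['reading'] * 3:
  sensor     reading  reading_x3
0     s2  319.333333      958.00
1     s3  984.000000     2952.00
2     s4  684.750000     2054.25
3     s5  533.000000     1599.00
4     s6  559.000000     1677.00
5     s7  812.000000     2436.00
6     s8  414.000000     1242.00
take 6 rows with smallest reading:
  sensor     reading  reading_x3
0     s2  319.333333      958.00
6     s8  414.000000     1242.00
3     s5  533.000000     1599.00
4     s6  559.000000     1677.00
2     s4  684.750000     2054.25
5     s7  812.000000     2436.00
max of column 'reading_x3' → 2436.0

2436.0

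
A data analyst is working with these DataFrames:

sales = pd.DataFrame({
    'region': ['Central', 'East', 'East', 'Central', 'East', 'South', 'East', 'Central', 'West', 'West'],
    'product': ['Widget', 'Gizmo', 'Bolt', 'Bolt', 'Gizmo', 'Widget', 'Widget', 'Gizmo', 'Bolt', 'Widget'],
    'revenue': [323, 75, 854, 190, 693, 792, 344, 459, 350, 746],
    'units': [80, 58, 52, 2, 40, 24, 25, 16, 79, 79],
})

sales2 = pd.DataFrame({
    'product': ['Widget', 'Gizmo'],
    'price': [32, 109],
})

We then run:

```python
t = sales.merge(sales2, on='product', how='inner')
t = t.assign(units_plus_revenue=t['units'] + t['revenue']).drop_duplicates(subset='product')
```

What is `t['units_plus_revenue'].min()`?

merge on 'product' (how='inner') → 7 rows:
    region product  revenue  units  price
0  Central  Widget      323     80     32
1     East   Gizmo       75     58    109
2     East   Gizmo      693     40    109
3    South  Widget      792     24     32
4     East  Widget      344     25     32
5  Central   Gizmo      459     16    109
6     West  Widget      746     79     32
add column units_plus_revenue = t['units'] + t['revenue']:
    region product  revenue  units  price  units_plus_revenue
0  Central  Widget      323     80     32                 403
1     East   Gizmo       75     58    109                 133
2     East   Gizmo      693     40    109                 733
3    South  Widget      792     24     32                 816
4     East  Widget      344     25     32                 369
5  Central   Gizmo      459     16    109                 475
6     West  Widget      746     79     32                 825
drop duplicate product (keep=first):
    region product  revenue  units  price  units_plus_revenue
0  Central  Widget      323     80     32                 403
1     East   Gizmo       75     58    109                 133

133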